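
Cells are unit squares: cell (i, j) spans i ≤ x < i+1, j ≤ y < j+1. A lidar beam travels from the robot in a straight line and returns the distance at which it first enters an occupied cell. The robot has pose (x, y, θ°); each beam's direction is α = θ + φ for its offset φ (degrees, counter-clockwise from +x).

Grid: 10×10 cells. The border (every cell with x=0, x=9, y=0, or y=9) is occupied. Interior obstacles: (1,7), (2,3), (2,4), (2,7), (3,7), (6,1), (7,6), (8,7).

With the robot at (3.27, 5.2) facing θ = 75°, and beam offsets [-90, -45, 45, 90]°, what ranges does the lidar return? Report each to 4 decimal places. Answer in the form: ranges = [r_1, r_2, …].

ranges = [5.9321, 5.4617, 2.0785, 2.3501]

beam 1: φ=-90°, α=345°
  dir = (cos 345°, sin 345°) = (0.9659, -0.2588); from cell (3,5)
  next x-line at t=0.7558, next y-line at t=0.7727; Δt_x=1.0353, Δt_y=3.8637
    x: enter (4,5) at t=0.7558
    y: enter (4,4) at t=0.7727
    x: enter (5,4) at t=1.7910
    x: enter (6,4) at t=2.8263
    x: enter (7,4) at t=3.8616
    y: enter (7,3) at t=4.6364
    x: enter (8,3) at t=4.8969
    x: enter (9,3) at t=5.9321 ← occupied
  → r_1 = 5.9321
beam 2: φ=-45°, α=30°
  dir = (cos 30°, sin 30°) = (0.8660, 0.5000); from cell (3,5)
  next x-line at t=0.8429, next y-line at t=1.6000; Δt_x=1.1547, Δt_y=2.0000
    x: enter (4,5) at t=0.8429
    y: enter (4,6) at t=1.6000
    x: enter (5,6) at t=1.9976
    x: enter (6,6) at t=3.1523
    y: enter (6,7) at t=3.6000
    x: enter (7,7) at t=4.3070
    x: enter (8,7) at t=5.4617 ← occupied
  → r_2 = 5.4617
beam 3: φ=45°, α=120°
  dir = (cos 120°, sin 120°) = (-0.5000, 0.8660); from cell (3,5)
  next x-line at t=0.5400, next y-line at t=0.9238; Δt_x=2.0000, Δt_y=1.1547
    x: enter (2,5) at t=0.5400
    y: enter (2,6) at t=0.9238
    y: enter (2,7) at t=2.0785 ← occupied
  → r_3 = 2.0785
beam 4: φ=90°, α=165°
  dir = (cos 165°, sin 165°) = (-0.9659, 0.2588); from cell (3,5)
  next x-line at t=0.2795, next y-line at t=3.0910; Δt_x=1.0353, Δt_y=3.8637
    x: enter (2,5) at t=0.2795
    x: enter (1,5) at t=1.3148
    x: enter (0,5) at t=2.3501 ← occupied
  → r_4 = 2.3501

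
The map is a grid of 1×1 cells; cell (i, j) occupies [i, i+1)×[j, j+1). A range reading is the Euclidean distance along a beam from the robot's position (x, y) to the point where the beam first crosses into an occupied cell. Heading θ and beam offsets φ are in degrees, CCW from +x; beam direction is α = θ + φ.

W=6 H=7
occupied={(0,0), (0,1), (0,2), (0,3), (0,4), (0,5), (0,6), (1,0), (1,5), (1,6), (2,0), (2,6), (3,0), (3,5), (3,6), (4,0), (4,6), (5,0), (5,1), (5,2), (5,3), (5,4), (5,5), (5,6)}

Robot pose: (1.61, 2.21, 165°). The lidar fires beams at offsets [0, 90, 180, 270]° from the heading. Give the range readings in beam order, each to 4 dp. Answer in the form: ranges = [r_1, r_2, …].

beam 1: φ=0°, α=165°
  direction (-0.9659, 0.2588); cell (1,2); t to first gridline: x 0.6315, y 3.0523 (then +1.0353 / +3.8637)
    (0,2) via x @ 0.6315  # hit
  → r_1 = 0.6315
beam 2: φ=90°, α=255°
  direction (-0.2588, -0.9659); cell (1,2); t to first gridline: x 2.3569, y 0.2174 (then +3.8637 / +1.0353)
    (1,1) via y @ 0.2174
    (1,0) via y @ 1.2527  # hit
  → r_2 = 1.2527
beam 3: φ=180°, α=345°
  direction (0.9659, -0.2588); cell (1,2); t to first gridline: x 0.4038, y 0.8114 (then +1.0353 / +3.8637)
    (2,2) via x @ 0.4038
    (2,1) via y @ 0.8114
    (3,1) via x @ 1.4390
    (4,1) via x @ 2.4743
    (5,1) via x @ 3.5096  # hit
  → r_3 = 3.5096
beam 4: φ=270°, α=75°
  direction (0.2588, 0.9659); cell (1,2); t to first gridline: x 1.5068, y 0.8179 (then +3.8637 / +1.0353)
    (1,3) via y @ 0.8179
    (2,3) via x @ 1.5068
    (2,4) via y @ 1.8531
    (2,5) via y @ 2.8884
    (2,6) via y @ 3.9237  # hit
  → r_4 = 3.9237

ranges = [0.6315, 1.2527, 3.5096, 3.9237]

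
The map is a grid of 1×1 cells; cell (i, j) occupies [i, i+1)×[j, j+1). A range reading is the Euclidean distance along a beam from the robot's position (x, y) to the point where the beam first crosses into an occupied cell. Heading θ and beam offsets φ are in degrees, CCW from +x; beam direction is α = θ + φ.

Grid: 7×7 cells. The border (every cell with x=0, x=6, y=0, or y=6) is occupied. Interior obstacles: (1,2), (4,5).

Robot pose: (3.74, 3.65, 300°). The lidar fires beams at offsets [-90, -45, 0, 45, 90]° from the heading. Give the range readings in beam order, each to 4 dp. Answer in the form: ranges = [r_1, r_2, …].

ranges = [2.0092, 2.7435, 3.0600, 2.3397, 2.6096]

beam 1: φ=-90°, α=210°
  cosα=-0.8660 sinα=-0.5000 | (3,3) | tMaxX 0.8545 tMaxY 1.3000 | tΔX 1.1547 tΔY 2.0000
    t=0.8545 [x] (2,3)
    t=1.3000 [y] (2,2)
    t=2.0092 [x] (1,2) — stop
  → r_1 = 2.0092
beam 2: φ=-45°, α=255°
  cosα=-0.2588 sinα=-0.9659 | (3,3) | tMaxX 2.8591 tMaxY 0.6729 | tΔX 3.8637 tΔY 1.0353
    t=0.6729 [y] (3,2)
    t=1.7082 [y] (3,1)
    t=2.7435 [y] (3,0) — stop
  → r_2 = 2.7435
beam 3: φ=0°, α=300°
  cosα=0.5000 sinα=-0.8660 | (3,3) | tMaxX 0.5200 tMaxY 0.7506 | tΔX 2.0000 tΔY 1.1547
    t=0.5200 [x] (4,3)
    t=0.7506 [y] (4,2)
    t=1.9053 [y] (4,1)
    t=2.5200 [x] (5,1)
    t=3.0600 [y] (5,0) — stop
  → r_3 = 3.0600
beam 4: φ=45°, α=345°
  cosα=0.9659 sinα=-0.2588 | (3,3) | tMaxX 0.2692 tMaxY 2.5114 | tΔX 1.0353 tΔY 3.8637
    t=0.2692 [x] (4,3)
    t=1.3044 [x] (5,3)
    t=2.3397 [x] (6,3) — stop
  → r_4 = 2.3397
beam 5: φ=90°, α=30°
  cosα=0.8660 sinα=0.5000 | (3,3) | tMaxX 0.3002 tMaxY 0.7000 | tΔX 1.1547 tΔY 2.0000
    t=0.3002 [x] (4,3)
    t=0.7000 [y] (4,4)
    t=1.4549 [x] (5,4)
    t=2.6096 [x] (6,4) — stop
  → r_5 = 2.6096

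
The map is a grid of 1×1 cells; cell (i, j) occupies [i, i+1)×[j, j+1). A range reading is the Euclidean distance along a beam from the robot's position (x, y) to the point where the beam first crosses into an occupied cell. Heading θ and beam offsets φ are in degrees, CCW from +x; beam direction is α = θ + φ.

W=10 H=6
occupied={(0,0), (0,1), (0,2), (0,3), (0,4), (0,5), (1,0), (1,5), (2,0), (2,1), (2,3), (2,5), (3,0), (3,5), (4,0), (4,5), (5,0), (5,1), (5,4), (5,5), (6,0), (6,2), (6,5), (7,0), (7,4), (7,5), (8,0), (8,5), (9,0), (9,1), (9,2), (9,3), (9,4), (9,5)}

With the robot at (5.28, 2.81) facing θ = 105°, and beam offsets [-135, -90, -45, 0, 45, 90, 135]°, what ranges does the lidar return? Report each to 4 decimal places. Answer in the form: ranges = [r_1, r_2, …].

ranges = [0.8314, 3.8512, 1.3741, 2.2673, 4.3800, 3.1296, 2.0900]

beam 1: φ=-135°, α=330°
  d=(0.8660,-0.5000)  start (5,2)  tX=0.8314 tY=1.6200  stride 1/|dx|=1.1547 1/|dy|=2.0000
    cross x-line → (6,2), t=0.8314 (wall)
  → r_1 = 0.8314
beam 2: φ=-90°, α=15°
  d=(0.9659,0.2588)  start (5,2)  tX=0.7454 tY=0.7341  stride 1/|dx|=1.0353 1/|dy|=3.8637
    cross y-line → (5,3), t=0.7341
    cross x-line → (6,3), t=0.7454
    cross x-line → (7,3), t=1.7807
    cross x-line → (8,3), t=2.8160
    cross x-line → (9,3), t=3.8512 (wall)
  → r_2 = 3.8512
beam 3: φ=-45°, α=60°
  d=(0.5000,0.8660)  start (5,2)  tX=1.4400 tY=0.2194  stride 1/|dx|=2.0000 1/|dy|=1.1547
    cross y-line → (5,3), t=0.2194
    cross y-line → (5,4), t=1.3741 (wall)
  → r_3 = 1.3741
beam 4: φ=0°, α=105°
  d=(-0.2588,0.9659)  start (5,2)  tX=1.0818 tY=0.1967  stride 1/|dx|=3.8637 1/|dy|=1.0353
    cross y-line → (5,3), t=0.1967
    cross x-line → (4,3), t=1.0818
    cross y-line → (4,4), t=1.2320
    cross y-line → (4,5), t=2.2673 (wall)
  → r_4 = 2.2673
beam 5: φ=45°, α=150°
  d=(-0.8660,0.5000)  start (5,2)  tX=0.3233 tY=0.3800  stride 1/|dx|=1.1547 1/|dy|=2.0000
    cross x-line → (4,2), t=0.3233
    cross y-line → (4,3), t=0.3800
    cross x-line → (3,3), t=1.4780
    cross y-line → (3,4), t=2.3800
    cross x-line → (2,4), t=2.6327
    cross x-line → (1,4), t=3.7874
    cross y-line → (1,5), t=4.3800 (wall)
  → r_5 = 4.3800
beam 6: φ=90°, α=195°
  d=(-0.9659,-0.2588)  start (5,2)  tX=0.2899 tY=3.1296  stride 1/|dx|=1.0353 1/|dy|=3.8637
    cross x-line → (4,2), t=0.2899
    cross x-line → (3,2), t=1.3252
    cross x-line → (2,2), t=2.3604
    cross y-line → (2,1), t=3.1296 (wall)
  → r_6 = 3.1296
beam 7: φ=135°, α=240°
  d=(-0.5000,-0.8660)  start (5,2)  tX=0.5600 tY=0.9353  stride 1/|dx|=2.0000 1/|dy|=1.1547
    cross x-line → (4,2), t=0.5600
    cross y-line → (4,1), t=0.9353
    cross y-line → (4,0), t=2.0900 (wall)
  → r_7 = 2.0900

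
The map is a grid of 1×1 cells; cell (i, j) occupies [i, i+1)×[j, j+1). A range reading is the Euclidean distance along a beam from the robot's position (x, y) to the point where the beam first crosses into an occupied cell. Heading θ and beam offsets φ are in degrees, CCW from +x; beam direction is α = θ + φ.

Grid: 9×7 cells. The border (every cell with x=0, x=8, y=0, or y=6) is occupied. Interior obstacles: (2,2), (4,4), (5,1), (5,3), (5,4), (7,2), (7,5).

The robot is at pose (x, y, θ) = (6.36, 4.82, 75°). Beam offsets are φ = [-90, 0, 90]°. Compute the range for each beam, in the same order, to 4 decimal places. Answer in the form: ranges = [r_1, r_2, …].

beam 1: φ=-90°, α=345°
  cosα=0.9659 sinα=-0.2588 | (6,4) | tMaxX 0.6626 tMaxY 3.1682 | tΔX 1.0353 tΔY 3.8637
    t=0.6626 [x] (7,4)
    t=1.6979 [x] (8,4) — stop
  → r_1 = 1.6979
beam 2: φ=0°, α=75°
  cosα=0.2588 sinα=0.9659 | (6,4) | tMaxX 2.4728 tMaxY 0.1863 | tΔX 3.8637 tΔY 1.0353
    t=0.1863 [y] (6,5)
    t=1.2216 [y] (6,6) — stop
  → r_2 = 1.2216
beam 3: φ=90°, α=165°
  cosα=-0.9659 sinα=0.2588 | (6,4) | tMaxX 0.3727 tMaxY 0.6955 | tΔX 1.0353 tΔY 3.8637
    t=0.3727 [x] (5,4) — stop
  → r_3 = 0.3727

ranges = [1.6979, 1.2216, 0.3727]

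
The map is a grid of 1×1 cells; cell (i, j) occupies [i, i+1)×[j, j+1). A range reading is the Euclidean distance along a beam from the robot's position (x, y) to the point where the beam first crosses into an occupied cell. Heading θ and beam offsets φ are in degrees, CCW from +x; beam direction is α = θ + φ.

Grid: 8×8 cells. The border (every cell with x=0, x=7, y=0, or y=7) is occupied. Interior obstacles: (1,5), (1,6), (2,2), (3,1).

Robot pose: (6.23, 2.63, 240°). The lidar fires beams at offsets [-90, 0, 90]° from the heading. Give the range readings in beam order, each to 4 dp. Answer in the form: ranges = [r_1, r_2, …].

beam 1: φ=-90°, α=150°
  d=(-0.8660,0.5000)  start (6,2)  tX=0.2656 tY=0.7400  stride 1/|dx|=1.1547 1/|dy|=2.0000
    cross x-line → (5,2), t=0.2656
    cross y-line → (5,3), t=0.7400
    cross x-line → (4,3), t=1.4203
    cross x-line → (3,3), t=2.5750
    cross y-line → (3,4), t=2.7400
    cross x-line → (2,4), t=3.7297
    cross y-line → (2,5), t=4.7400
    cross x-line → (1,5), t=4.8844 (wall)
  → r_1 = 4.8844
beam 2: φ=0°, α=240°
  d=(-0.5000,-0.8660)  start (6,2)  tX=0.4600 tY=0.7275  stride 1/|dx|=2.0000 1/|dy|=1.1547
    cross x-line → (5,2), t=0.4600
    cross y-line → (5,1), t=0.7275
    cross y-line → (5,0), t=1.8822 (wall)
  → r_2 = 1.8822
beam 3: φ=90°, α=330°
  d=(0.8660,-0.5000)  start (6,2)  tX=0.8891 tY=1.2600  stride 1/|dx|=1.1547 1/|dy|=2.0000
    cross x-line → (7,2), t=0.8891 (wall)
  → r_3 = 0.8891

ranges = [4.8844, 1.8822, 0.8891]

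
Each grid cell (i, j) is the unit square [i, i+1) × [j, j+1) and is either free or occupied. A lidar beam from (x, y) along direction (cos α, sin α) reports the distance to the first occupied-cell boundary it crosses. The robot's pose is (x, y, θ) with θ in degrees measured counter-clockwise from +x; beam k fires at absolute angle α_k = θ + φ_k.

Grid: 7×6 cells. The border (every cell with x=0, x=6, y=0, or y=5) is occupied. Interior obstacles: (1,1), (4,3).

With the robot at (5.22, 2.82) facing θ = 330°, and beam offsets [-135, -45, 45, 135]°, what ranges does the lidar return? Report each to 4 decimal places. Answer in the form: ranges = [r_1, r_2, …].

beam 1: φ=-135°, α=195°
  dir = (cos 195°, sin 195°) = (-0.9659, -0.2588); from cell (5,2)
  next x-line at t=0.2278, next y-line at t=3.1682; Δt_x=1.0353, Δt_y=3.8637
    x: enter (4,2) at t=0.2278
    x: enter (3,2) at t=1.2630
    x: enter (2,2) at t=2.2983
    y: enter (2,1) at t=3.1682
    x: enter (1,1) at t=3.3336 ← occupied
  → r_1 = 3.3336
beam 2: φ=-45°, α=285°
  dir = (cos 285°, sin 285°) = (0.2588, -0.9659); from cell (5,2)
  next x-line at t=3.0137, next y-line at t=0.8489; Δt_x=3.8637, Δt_y=1.0353
    y: enter (5,1) at t=0.8489
    y: enter (5,0) at t=1.8842 ← occupied
  → r_2 = 1.8842
beam 3: φ=45°, α=15°
  dir = (cos 15°, sin 15°) = (0.9659, 0.2588); from cell (5,2)
  next x-line at t=0.8075, next y-line at t=0.6955; Δt_x=1.0353, Δt_y=3.8637
    y: enter (5,3) at t=0.6955
    x: enter (6,3) at t=0.8075 ← occupied
  → r_3 = 0.8075
beam 4: φ=135°, α=105°
  dir = (cos 105°, sin 105°) = (-0.2588, 0.9659); from cell (5,2)
  next x-line at t=0.8500, next y-line at t=0.1863; Δt_x=3.8637, Δt_y=1.0353
    y: enter (5,3) at t=0.1863
    x: enter (4,3) at t=0.8500 ← occupied
  → r_4 = 0.8500

ranges = [3.3336, 1.8842, 0.8075, 0.8500]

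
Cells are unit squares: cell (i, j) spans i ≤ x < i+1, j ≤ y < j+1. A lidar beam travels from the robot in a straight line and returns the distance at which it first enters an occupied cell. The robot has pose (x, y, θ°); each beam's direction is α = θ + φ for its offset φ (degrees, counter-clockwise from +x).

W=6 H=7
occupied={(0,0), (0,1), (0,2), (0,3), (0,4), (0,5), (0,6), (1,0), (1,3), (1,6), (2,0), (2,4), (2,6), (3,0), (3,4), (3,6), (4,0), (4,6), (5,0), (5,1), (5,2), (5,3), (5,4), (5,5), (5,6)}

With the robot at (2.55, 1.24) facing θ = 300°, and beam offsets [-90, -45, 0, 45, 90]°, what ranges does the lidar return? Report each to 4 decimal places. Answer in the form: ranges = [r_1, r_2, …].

beam 1: φ=-90°, α=210°
  direction (-0.8660, -0.5000); cell (2,1); t to first gridline: x 0.6351, y 0.4800 (then +1.1547 / +2.0000)
    (2,0) via y @ 0.4800  # hit
  → r_1 = 0.4800
beam 2: φ=-45°, α=255°
  direction (-0.2588, -0.9659); cell (2,1); t to first gridline: x 2.1250, y 0.2485 (then +3.8637 / +1.0353)
    (2,0) via y @ 0.2485  # hit
  → r_2 = 0.2485
beam 3: φ=0°, α=300°
  direction (0.5000, -0.8660); cell (2,1); t to first gridline: x 0.9000, y 0.2771 (then +2.0000 / +1.1547)
    (2,0) via y @ 0.2771  # hit
  → r_3 = 0.2771
beam 4: φ=45°, α=345°
  direction (0.9659, -0.2588); cell (2,1); t to first gridline: x 0.4659, y 0.9273 (then +1.0353 / +3.8637)
    (3,1) via x @ 0.4659
    (3,0) via y @ 0.9273  # hit
  → r_4 = 0.9273
beam 5: φ=90°, α=30°
  direction (0.8660, 0.5000); cell (2,1); t to first gridline: x 0.5196, y 1.5200 (then +1.1547 / +2.0000)
    (3,1) via x @ 0.5196
    (3,2) via y @ 1.5200
    (4,2) via x @ 1.6743
    (5,2) via x @ 2.8290  # hit
  → r_5 = 2.8290

ranges = [0.4800, 0.2485, 0.2771, 0.9273, 2.8290]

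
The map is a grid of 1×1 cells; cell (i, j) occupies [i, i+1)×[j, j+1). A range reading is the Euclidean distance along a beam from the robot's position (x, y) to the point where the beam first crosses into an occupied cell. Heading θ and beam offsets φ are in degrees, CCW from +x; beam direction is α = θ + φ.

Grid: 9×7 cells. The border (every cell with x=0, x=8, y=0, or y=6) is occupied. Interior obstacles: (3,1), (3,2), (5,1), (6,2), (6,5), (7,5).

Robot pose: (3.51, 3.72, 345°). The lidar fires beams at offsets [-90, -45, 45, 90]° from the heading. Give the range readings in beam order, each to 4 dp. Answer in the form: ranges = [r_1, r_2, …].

beam 1: φ=-90°, α=255°
  d=(-0.2588,-0.9659)  start (3,3)  tX=1.9705 tY=0.7454  stride 1/|dx|=3.8637 1/|dy|=1.0353
    cross y-line → (3,2), t=0.7454 (wall)
  → r_1 = 0.7454
beam 2: φ=-45°, α=300°
  d=(0.5000,-0.8660)  start (3,3)  tX=0.9800 tY=0.8314  stride 1/|dx|=2.0000 1/|dy|=1.1547
    cross y-line → (3,2), t=0.8314 (wall)
  → r_2 = 0.8314
beam 3: φ=45°, α=30°
  d=(0.8660,0.5000)  start (3,3)  tX=0.5658 tY=0.5600  stride 1/|dx|=1.1547 1/|dy|=2.0000
    cross y-line → (3,4), t=0.5600
    cross x-line → (4,4), t=0.5658
    cross x-line → (5,4), t=1.7205
    cross y-line → (5,5), t=2.5600
    cross x-line → (6,5), t=2.8752 (wall)
  → r_3 = 2.8752
beam 4: φ=90°, α=75°
  d=(0.2588,0.9659)  start (3,3)  tX=1.8932 tY=0.2899  stride 1/|dx|=3.8637 1/|dy|=1.0353
    cross y-line → (3,4), t=0.2899
    cross y-line → (3,5), t=1.3252
    cross x-line → (4,5), t=1.8932
    cross y-line → (4,6), t=2.3604 (wall)
  → r_4 = 2.3604

ranges = [0.7454, 0.8314, 2.8752, 2.3604]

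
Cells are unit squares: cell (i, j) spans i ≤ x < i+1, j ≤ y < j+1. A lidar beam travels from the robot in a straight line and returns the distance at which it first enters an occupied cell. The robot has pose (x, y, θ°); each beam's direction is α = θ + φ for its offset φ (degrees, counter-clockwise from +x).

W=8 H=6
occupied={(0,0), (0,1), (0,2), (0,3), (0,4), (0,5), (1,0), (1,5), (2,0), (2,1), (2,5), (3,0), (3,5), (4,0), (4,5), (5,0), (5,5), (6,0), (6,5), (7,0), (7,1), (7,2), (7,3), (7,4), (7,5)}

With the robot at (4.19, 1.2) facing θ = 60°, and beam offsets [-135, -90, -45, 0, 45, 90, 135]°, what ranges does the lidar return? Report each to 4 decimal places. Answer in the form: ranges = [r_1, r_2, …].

beam 1: φ=-135°, α=285°
  dir = (cos 285°, sin 285°) = (0.2588, -0.9659); from cell (4,1)
  next x-line at t=3.1296, next y-line at t=0.2071; Δt_x=3.8637, Δt_y=1.0353
    y: enter (4,0) at t=0.2071 ← occupied
  → r_1 = 0.2071
beam 2: φ=-90°, α=330°
  dir = (cos 330°, sin 330°) = (0.8660, -0.5000); from cell (4,1)
  next x-line at t=0.9353, next y-line at t=0.4000; Δt_x=1.1547, Δt_y=2.0000
    y: enter (4,0) at t=0.4000 ← occupied
  → r_2 = 0.4000
beam 3: φ=-45°, α=15°
  dir = (cos 15°, sin 15°) = (0.9659, 0.2588); from cell (4,1)
  next x-line at t=0.8386, next y-line at t=3.0910; Δt_x=1.0353, Δt_y=3.8637
    x: enter (5,1) at t=0.8386
    x: enter (6,1) at t=1.8738
    x: enter (7,1) at t=2.9091 ← occupied
  → r_3 = 2.9091
beam 4: φ=0°, α=60°
  dir = (cos 60°, sin 60°) = (0.5000, 0.8660); from cell (4,1)
  next x-line at t=1.6200, next y-line at t=0.9238; Δt_x=2.0000, Δt_y=1.1547
    y: enter (4,2) at t=0.9238
    x: enter (5,2) at t=1.6200
    y: enter (5,3) at t=2.0785
    y: enter (5,4) at t=3.2332
    x: enter (6,4) at t=3.6200
    y: enter (6,5) at t=4.3879 ← occupied
  → r_4 = 4.3879
beam 5: φ=45°, α=105°
  dir = (cos 105°, sin 105°) = (-0.2588, 0.9659); from cell (4,1)
  next x-line at t=0.7341, next y-line at t=0.8282; Δt_x=3.8637, Δt_y=1.0353
    x: enter (3,1) at t=0.7341
    y: enter (3,2) at t=0.8282
    y: enter (3,3) at t=1.8635
    y: enter (3,4) at t=2.8988
    y: enter (3,5) at t=3.9340 ← occupied
  → r_5 = 3.9340
beam 6: φ=90°, α=150°
  dir = (cos 150°, sin 150°) = (-0.8660, 0.5000); from cell (4,1)
  next x-line at t=0.2194, next y-line at t=1.6000; Δt_x=1.1547, Δt_y=2.0000
    x: enter (3,1) at t=0.2194
    x: enter (2,1) at t=1.3741 ← occupied
  → r_6 = 1.3741
beam 7: φ=135°, α=195°
  dir = (cos 195°, sin 195°) = (-0.9659, -0.2588); from cell (4,1)
  next x-line at t=0.1967, next y-line at t=0.7727; Δt_x=1.0353, Δt_y=3.8637
    x: enter (3,1) at t=0.1967
    y: enter (3,0) at t=0.7727 ← occupied
  → r_7 = 0.7727

ranges = [0.2071, 0.4000, 2.9091, 4.3879, 3.9340, 1.3741, 0.7727]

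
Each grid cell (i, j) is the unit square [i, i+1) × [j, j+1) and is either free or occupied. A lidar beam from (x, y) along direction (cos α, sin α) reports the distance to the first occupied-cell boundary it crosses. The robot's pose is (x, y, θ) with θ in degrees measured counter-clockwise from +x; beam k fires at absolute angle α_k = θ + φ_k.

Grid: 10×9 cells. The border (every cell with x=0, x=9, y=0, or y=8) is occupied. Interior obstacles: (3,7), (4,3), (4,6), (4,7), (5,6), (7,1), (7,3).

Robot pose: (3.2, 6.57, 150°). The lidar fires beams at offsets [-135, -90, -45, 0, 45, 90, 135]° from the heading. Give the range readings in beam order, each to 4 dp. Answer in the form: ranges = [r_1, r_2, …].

ranges = [0.8282, 0.4965, 0.4452, 2.5403, 2.2776, 4.4000, 3.0910]

beam 1: φ=-135°, α=15°
  direction (0.9659, 0.2588); cell (3,6); t to first gridline: x 0.8282, y 1.6614 (then +1.0353 / +3.8637)
    (4,6) via x @ 0.8282  # hit
  → r_1 = 0.8282
beam 2: φ=-90°, α=60°
  direction (0.5000, 0.8660); cell (3,6); t to first gridline: x 1.6000, y 0.4965 (then +2.0000 / +1.1547)
    (3,7) via y @ 0.4965  # hit
  → r_2 = 0.4965
beam 3: φ=-45°, α=105°
  direction (-0.2588, 0.9659); cell (3,6); t to first gridline: x 0.7727, y 0.4452 (then +3.8637 / +1.0353)
    (3,7) via y @ 0.4452  # hit
  → r_3 = 0.4452
beam 4: φ=0°, α=150°
  direction (-0.8660, 0.5000); cell (3,6); t to first gridline: x 0.2309, y 0.8600 (then +1.1547 / +2.0000)
    (2,6) via x @ 0.2309
    (2,7) via y @ 0.8600
    (1,7) via x @ 1.3856
    (0,7) via x @ 2.5403  # hit
  → r_4 = 2.5403
beam 5: φ=45°, α=195°
  direction (-0.9659, -0.2588); cell (3,6); t to first gridline: x 0.2071, y 2.2023 (then +1.0353 / +3.8637)
    (2,6) via x @ 0.2071
    (1,6) via x @ 1.2423
    (1,5) via y @ 2.2023
    (0,5) via x @ 2.2776  # hit
  → r_5 = 2.2776
beam 6: φ=90°, α=240°
  direction (-0.5000, -0.8660); cell (3,6); t to first gridline: x 0.4000, y 0.6582 (then +2.0000 / +1.1547)
    (2,6) via x @ 0.4000
    (2,5) via y @ 0.6582
    (2,4) via y @ 1.8129
    (1,4) via x @ 2.4000
    (1,3) via y @ 2.9676
    (1,2) via y @ 4.1223
    (0,2) via x @ 4.4000  # hit
  → r_6 = 4.4000
beam 7: φ=135°, α=285°
  direction (0.2588, -0.9659); cell (3,6); t to first gridline: x 3.0910, y 0.5901 (then +3.8637 / +1.0353)
    (3,5) via y @ 0.5901
    (3,4) via y @ 1.6254
    (3,3) via y @ 2.6607
    (4,3) via x @ 3.0910  # hit
  → r_7 = 3.0910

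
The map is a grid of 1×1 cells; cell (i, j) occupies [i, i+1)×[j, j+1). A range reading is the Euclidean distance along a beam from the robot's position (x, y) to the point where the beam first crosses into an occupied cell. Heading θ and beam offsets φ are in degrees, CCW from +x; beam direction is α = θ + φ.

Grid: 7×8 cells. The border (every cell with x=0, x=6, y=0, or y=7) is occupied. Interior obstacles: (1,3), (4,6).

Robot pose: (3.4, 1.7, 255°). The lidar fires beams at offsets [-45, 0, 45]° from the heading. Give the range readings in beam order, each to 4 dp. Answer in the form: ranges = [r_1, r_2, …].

beam 1: φ=-45°, α=210°
  dir = (cos 210°, sin 210°) = (-0.8660, -0.5000); from cell (3,1)
  next x-line at t=0.4619, next y-line at t=1.4000; Δt_x=1.1547, Δt_y=2.0000
    x: enter (2,1) at t=0.4619
    y: enter (2,0) at t=1.4000 ← occupied
  → r_1 = 1.4000
beam 2: φ=0°, α=255°
  dir = (cos 255°, sin 255°) = (-0.2588, -0.9659); from cell (3,1)
  next x-line at t=1.5455, next y-line at t=0.7247; Δt_x=3.8637, Δt_y=1.0353
    y: enter (3,0) at t=0.7247 ← occupied
  → r_2 = 0.7247
beam 3: φ=45°, α=300°
  dir = (cos 300°, sin 300°) = (0.5000, -0.8660); from cell (3,1)
  next x-line at t=1.2000, next y-line at t=0.8083; Δt_x=2.0000, Δt_y=1.1547
    y: enter (3,0) at t=0.8083 ← occupied
  → r_3 = 0.8083

ranges = [1.4000, 0.7247, 0.8083]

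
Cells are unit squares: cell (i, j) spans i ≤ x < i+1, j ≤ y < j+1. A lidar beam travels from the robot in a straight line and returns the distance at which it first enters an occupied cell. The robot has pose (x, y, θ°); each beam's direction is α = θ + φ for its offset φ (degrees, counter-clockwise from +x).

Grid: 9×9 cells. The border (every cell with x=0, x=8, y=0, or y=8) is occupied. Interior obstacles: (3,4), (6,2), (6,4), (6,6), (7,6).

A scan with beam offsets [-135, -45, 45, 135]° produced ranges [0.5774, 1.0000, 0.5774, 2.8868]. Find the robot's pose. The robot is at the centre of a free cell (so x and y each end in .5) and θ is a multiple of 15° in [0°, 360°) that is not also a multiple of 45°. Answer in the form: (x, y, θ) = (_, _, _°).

Candidates: 44 free-cell centres × 16 headings = 704 poses. Raycast each; keep the one whose scan matches to 4 dp.
  (1.5, 2.5, 60°): beam 1 = 1.5529 ≠ 0.5774 ✗
  (7.5, 4.5, 15°): beam 1 = 1.7321 ≠ 0.5774 ✗
  (2.5, 3.5, 345°): beam 1 = 1.7321 ≠ 0.5774 ✗
  (7.5, 3.5, 150°): beam 1 = 0.5176 ≠ 0.5774 ✗
  (4.5, 5.5, 210°): beam 1 = 2.5882 ≠ 0.5774 ✗
  …
  (6.5, 5.5, 75°): r_1=0.5774, r_2=1.0000, r_3=0.5774, r_4=2.8868 — all match ✓
No second candidate reproduces the full scan.

(x, y, θ) = (6.5, 5.5, 75°)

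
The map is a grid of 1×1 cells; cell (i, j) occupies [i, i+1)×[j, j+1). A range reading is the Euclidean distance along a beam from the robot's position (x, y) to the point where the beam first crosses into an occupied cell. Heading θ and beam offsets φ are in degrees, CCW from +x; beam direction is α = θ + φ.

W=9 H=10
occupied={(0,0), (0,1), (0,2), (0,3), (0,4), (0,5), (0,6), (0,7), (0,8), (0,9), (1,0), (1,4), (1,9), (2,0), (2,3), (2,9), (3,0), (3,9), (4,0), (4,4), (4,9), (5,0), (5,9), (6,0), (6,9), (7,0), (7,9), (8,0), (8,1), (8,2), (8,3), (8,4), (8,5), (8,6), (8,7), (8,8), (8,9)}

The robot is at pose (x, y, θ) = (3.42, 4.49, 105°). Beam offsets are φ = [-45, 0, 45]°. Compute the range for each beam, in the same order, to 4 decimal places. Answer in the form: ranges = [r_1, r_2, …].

beam 1: φ=-45°, α=60°
  d=(0.5000,0.8660)  start (3,4)  tX=1.1600 tY=0.5889  stride 1/|dx|=2.0000 1/|dy|=1.1547
    cross y-line → (3,5), t=0.5889
    cross x-line → (4,5), t=1.1600
    cross y-line → (4,6), t=1.7436
    cross y-line → (4,7), t=2.8983
    cross x-line → (5,7), t=3.1600
    cross y-line → (5,8), t=4.0530
    cross x-line → (6,8), t=5.1600
    cross y-line → (6,9), t=5.2077 (wall)
  → r_1 = 5.2077
beam 2: φ=0°, α=105°
  d=(-0.2588,0.9659)  start (3,4)  tX=1.6228 tY=0.5280  stride 1/|dx|=3.8637 1/|dy|=1.0353
    cross y-line → (3,5), t=0.5280
    cross y-line → (3,6), t=1.5633
    cross x-line → (2,6), t=1.6228
    cross y-line → (2,7), t=2.5985
    cross y-line → (2,8), t=3.6338
    cross y-line → (2,9), t=4.6691 (wall)
  → r_2 = 4.6691
beam 3: φ=45°, α=150°
  d=(-0.8660,0.5000)  start (3,4)  tX=0.4850 tY=1.0200  stride 1/|dx|=1.1547 1/|dy|=2.0000
    cross x-line → (2,4), t=0.4850
    cross y-line → (2,5), t=1.0200
    cross x-line → (1,5), t=1.6397
    cross x-line → (0,5), t=2.7944 (wall)
  → r_3 = 2.7944

ranges = [5.2077, 4.6691, 2.7944]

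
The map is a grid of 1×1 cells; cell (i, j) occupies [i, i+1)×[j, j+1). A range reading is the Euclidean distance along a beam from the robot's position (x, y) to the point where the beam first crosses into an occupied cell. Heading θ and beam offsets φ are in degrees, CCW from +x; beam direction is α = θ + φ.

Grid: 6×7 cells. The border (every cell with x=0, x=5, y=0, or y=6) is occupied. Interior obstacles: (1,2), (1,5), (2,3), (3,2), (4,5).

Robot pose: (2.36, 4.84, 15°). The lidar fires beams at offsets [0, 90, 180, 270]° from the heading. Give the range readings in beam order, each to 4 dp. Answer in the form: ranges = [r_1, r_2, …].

beam 1: φ=0°, α=15°
  direction (0.9659, 0.2588); cell (2,4); t to first gridline: x 0.6626, y 0.6182 (then +1.0353 / +3.8637)
    (2,5) via y @ 0.6182
    (3,5) via x @ 0.6626
    (4,5) via x @ 1.6979  # hit
  → r_1 = 1.6979
beam 2: φ=90°, α=105°
  direction (-0.2588, 0.9659); cell (2,4); t to first gridline: x 1.3909, y 0.1656 (then +3.8637 / +1.0353)
    (2,5) via y @ 0.1656
    (2,6) via y @ 1.2009  # hit
  → r_2 = 1.2009
beam 3: φ=180°, α=195°
  direction (-0.9659, -0.2588); cell (2,4); t to first gridline: x 0.3727, y 3.2455 (then +1.0353 / +3.8637)
    (1,4) via x @ 0.3727
    (0,4) via x @ 1.4080  # hit
  → r_3 = 1.4080
beam 4: φ=270°, α=285°
  direction (0.2588, -0.9659); cell (2,4); t to first gridline: x 2.4728, y 0.8696 (then +3.8637 / +1.0353)
    (2,3) via y @ 0.8696  # hit
  → r_4 = 0.8696

ranges = [1.6979, 1.2009, 1.4080, 0.8696]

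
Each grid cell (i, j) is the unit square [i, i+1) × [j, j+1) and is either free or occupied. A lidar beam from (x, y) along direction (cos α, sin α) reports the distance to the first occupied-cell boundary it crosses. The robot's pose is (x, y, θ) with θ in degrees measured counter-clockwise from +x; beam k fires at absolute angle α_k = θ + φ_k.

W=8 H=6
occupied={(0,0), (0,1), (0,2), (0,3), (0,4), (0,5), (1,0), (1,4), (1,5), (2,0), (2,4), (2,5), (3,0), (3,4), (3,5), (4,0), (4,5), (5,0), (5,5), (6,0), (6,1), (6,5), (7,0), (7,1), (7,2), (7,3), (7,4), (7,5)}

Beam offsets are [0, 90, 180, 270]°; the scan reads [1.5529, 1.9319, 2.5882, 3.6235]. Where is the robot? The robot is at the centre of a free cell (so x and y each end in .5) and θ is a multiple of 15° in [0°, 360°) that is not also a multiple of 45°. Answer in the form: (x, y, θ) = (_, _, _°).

Enumerate (i+0.5, j+0.5, θ) over the 20 free cells and 16 admissible headings. For each, cast all 4 beams and compare to the given ranges.
  (2.5, 1.5, 120°): beam 1 = 2.8868 ≠ 1.5529 ✗
  (1.5, 2.5, 255°): beam 2 = 4.6587 ≠ 1.9319 ✗
  (4.5, 2.5, 240°): beam 1 = 1.7321 ≠ 1.5529 ✗
  (2.5, 3.5, 15°): beam 1 = 4.6587 ≠ 1.5529 ✗
  …
  (4.5, 2.5, 255°): r_1=1.5529, r_2=1.9319, r_3=2.5882, r_4=3.6235 — all match ✓
No second candidate reproduces the full scan.

(x, y, θ) = (4.5, 2.5, 255°)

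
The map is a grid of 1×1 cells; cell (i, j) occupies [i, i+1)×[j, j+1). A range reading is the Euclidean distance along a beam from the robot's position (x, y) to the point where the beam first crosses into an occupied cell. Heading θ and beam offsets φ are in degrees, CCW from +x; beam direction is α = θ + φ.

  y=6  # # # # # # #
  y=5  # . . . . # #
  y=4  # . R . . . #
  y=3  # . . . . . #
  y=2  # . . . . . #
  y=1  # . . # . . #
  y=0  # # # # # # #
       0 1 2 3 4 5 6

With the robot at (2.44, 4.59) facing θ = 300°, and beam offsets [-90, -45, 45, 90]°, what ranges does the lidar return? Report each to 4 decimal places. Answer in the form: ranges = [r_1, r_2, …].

ranges = [1.6628, 3.7166, 3.6856, 2.8200]

beam 1: φ=-90°, α=210°
  cosα=-0.8660 sinα=-0.5000 | (2,4) | tMaxX 0.5081 tMaxY 1.1800 | tΔX 1.1547 tΔY 2.0000
    t=0.5081 [x] (1,4)
    t=1.1800 [y] (1,3)
    t=1.6628 [x] (0,3) — stop
  → r_1 = 1.6628
beam 2: φ=-45°, α=255°
  cosα=-0.2588 sinα=-0.9659 | (2,4) | tMaxX 1.7000 tMaxY 0.6108 | tΔX 3.8637 tΔY 1.0353
    t=0.6108 [y] (2,3)
    t=1.6461 [y] (2,2)
    t=1.7000 [x] (1,2)
    t=2.6814 [y] (1,1)
    t=3.7166 [y] (1,0) — stop
  → r_2 = 3.7166
beam 3: φ=45°, α=345°
  cosα=0.9659 sinα=-0.2588 | (2,4) | tMaxX 0.5798 tMaxY 2.2796 | tΔX 1.0353 tΔY 3.8637
    t=0.5798 [x] (3,4)
    t=1.6150 [x] (4,4)
    t=2.2796 [y] (4,3)
    t=2.6503 [x] (5,3)
    t=3.6856 [x] (6,3) — stop
  → r_3 = 3.6856
beam 4: φ=90°, α=30°
  cosα=0.8660 sinα=0.5000 | (2,4) | tMaxX 0.6466 tMaxY 0.8200 | tΔX 1.1547 tΔY 2.0000
    t=0.6466 [x] (3,4)
    t=0.8200 [y] (3,5)
    t=1.8013 [x] (4,5)
    t=2.8200 [y] (4,6) — stop
  → r_4 = 2.8200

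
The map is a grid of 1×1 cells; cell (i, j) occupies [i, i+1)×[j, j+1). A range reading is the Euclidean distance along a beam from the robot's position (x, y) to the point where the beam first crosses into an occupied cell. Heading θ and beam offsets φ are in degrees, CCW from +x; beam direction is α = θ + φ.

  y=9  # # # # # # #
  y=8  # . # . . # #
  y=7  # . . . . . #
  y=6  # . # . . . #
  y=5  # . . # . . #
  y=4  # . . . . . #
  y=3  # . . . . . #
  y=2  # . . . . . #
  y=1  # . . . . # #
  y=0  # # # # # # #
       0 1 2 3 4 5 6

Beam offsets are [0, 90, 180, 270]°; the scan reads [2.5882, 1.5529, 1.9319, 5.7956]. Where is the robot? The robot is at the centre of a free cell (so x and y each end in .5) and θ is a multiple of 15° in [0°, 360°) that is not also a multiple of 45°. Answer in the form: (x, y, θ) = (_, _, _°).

Candidates: 35 free-cell centres × 16 headings = 560 poses. Raycast each; keep the one whose scan matches to 4 dp.
  (3.5, 6.5, 150°): beam 1 = 0.5774 ≠ 2.5882 ✗
  (4.5, 1.5, 15°): beam 1 = 0.5176 ≠ 2.5882 ✗
  (1.5, 3.5, 165°): beam 1 = 0.5176 ≠ 2.5882 ✗
  (4.5, 3.5, 15°): beam 1 = 1.5529 ≠ 2.5882 ✗
  …
  (3.5, 2.5, 165°): r_1=2.5882, r_2=1.5529, r_3=1.9319, r_4=5.7956 — all match ✓
Only this pose fits every beam.

(x, y, θ) = (3.5, 2.5, 165°)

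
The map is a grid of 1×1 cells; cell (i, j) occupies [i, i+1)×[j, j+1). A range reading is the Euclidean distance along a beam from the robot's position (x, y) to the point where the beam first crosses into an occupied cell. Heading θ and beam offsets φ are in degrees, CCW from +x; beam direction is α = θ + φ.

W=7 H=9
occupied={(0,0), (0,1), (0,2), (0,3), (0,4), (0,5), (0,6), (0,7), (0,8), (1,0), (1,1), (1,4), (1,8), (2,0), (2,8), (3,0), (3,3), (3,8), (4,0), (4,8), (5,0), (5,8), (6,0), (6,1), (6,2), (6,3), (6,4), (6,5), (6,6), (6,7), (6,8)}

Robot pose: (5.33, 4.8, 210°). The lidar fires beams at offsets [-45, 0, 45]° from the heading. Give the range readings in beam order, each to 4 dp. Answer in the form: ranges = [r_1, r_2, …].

beam 1: φ=-45°, α=165°
  d=(-0.9659,0.2588)  start (5,4)  tX=0.3416 tY=0.7727  stride 1/|dx|=1.0353 1/|dy|=3.8637
    cross x-line → (4,4), t=0.3416
    cross y-line → (4,5), t=0.7727
    cross x-line → (3,5), t=1.3769
    cross x-line → (2,5), t=2.4122
    cross x-line → (1,5), t=3.4475
    cross x-line → (0,5), t=4.4827 (wall)
  → r_1 = 4.4827
beam 2: φ=0°, α=210°
  d=(-0.8660,-0.5000)  start (5,4)  tX=0.3811 tY=1.6000  stride 1/|dx|=1.1547 1/|dy|=2.0000
    cross x-line → (4,4), t=0.3811
    cross x-line → (3,4), t=1.5358
    cross y-line → (3,3), t=1.6000 (wall)
  → r_2 = 1.6000
beam 3: φ=45°, α=255°
  d=(-0.2588,-0.9659)  start (5,4)  tX=1.2750 tY=0.8282  stride 1/|dx|=3.8637 1/|dy|=1.0353
    cross y-line → (5,3), t=0.8282
    cross x-line → (4,3), t=1.2750
    cross y-line → (4,2), t=1.8635
    cross y-line → (4,1), t=2.8988
    cross y-line → (4,0), t=3.9340 (wall)
  → r_3 = 3.9340

ranges = [4.4827, 1.6000, 3.9340]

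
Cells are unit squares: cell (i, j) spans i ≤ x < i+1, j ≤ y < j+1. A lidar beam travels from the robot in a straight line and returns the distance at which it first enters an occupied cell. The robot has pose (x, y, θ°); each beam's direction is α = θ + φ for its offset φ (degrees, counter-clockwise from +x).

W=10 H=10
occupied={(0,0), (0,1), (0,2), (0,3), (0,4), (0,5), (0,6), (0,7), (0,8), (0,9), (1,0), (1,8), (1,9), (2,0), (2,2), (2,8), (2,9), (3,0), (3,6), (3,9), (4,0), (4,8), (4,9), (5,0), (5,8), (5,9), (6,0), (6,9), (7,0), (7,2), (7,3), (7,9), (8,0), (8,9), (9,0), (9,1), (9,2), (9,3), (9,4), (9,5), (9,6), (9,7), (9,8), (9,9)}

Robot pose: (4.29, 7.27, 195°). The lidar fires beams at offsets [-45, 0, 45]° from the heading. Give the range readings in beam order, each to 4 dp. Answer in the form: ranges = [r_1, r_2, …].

beam 1: φ=-45°, α=150°
  cosα=-0.8660 sinα=0.5000 | (4,7) | tMaxX 0.3349 tMaxY 1.4600 | tΔX 1.1547 tΔY 2.0000
    t=0.3349 [x] (3,7)
    t=1.4600 [y] (3,8)
    t=1.4896 [x] (2,8) — stop
  → r_1 = 1.4896
beam 2: φ=0°, α=195°
  cosα=-0.9659 sinα=-0.2588 | (4,7) | tMaxX 0.3002 tMaxY 1.0432 | tΔX 1.0353 tΔY 3.8637
    t=0.3002 [x] (3,7)
    t=1.0432 [y] (3,6) — stop
  → r_2 = 1.0432
beam 3: φ=45°, α=240°
  cosα=-0.5000 sinα=-0.8660 | (4,7) | tMaxX 0.5800 tMaxY 0.3118 | tΔX 2.0000 tΔY 1.1547
    t=0.3118 [y] (4,6)
    t=0.5800 [x] (3,6) — stop
  → r_3 = 0.5800

ranges = [1.4896, 1.0432, 0.5800]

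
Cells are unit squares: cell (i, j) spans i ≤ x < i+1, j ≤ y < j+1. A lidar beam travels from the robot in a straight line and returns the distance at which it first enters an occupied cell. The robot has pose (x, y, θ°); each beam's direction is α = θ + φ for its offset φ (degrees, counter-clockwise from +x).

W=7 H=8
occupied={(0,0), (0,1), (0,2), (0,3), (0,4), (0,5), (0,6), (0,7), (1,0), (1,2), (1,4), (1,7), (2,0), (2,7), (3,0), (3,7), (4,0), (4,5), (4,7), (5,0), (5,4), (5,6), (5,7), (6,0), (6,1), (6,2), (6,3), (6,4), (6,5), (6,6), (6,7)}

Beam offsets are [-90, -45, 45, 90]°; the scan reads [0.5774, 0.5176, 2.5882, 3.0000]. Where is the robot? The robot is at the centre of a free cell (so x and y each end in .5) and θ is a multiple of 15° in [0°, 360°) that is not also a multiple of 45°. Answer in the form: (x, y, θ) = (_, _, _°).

(x, y, θ) = (3.5, 1.5, 330°)

Enumerate (i+0.5, j+0.5, θ) over the 25 free cells and 16 admissible headings. For each, cast all 4 beams and compare to the given ranges.
  (2.5, 5.5, 285°): beam 1 = 1.5529 ≠ 0.5774 ✗
  (5.5, 3.5, 15°): beam 1 = 1.9319 ≠ 0.5774 ✗
  (3.5, 1.5, 210°): beam 1 = 3.0000 ≠ 0.5774 ✗
  (2.5, 6.5, 105°): beam 1 = 1.9319 ≠ 0.5774 ✗
  …
  (3.5, 1.5, 330°): r_1=0.5774, r_2=0.5176, r_3=2.5882, r_4=3.0000 — all match ✓
Unique over the lattice → pose = (3.5, 1.5, 330°).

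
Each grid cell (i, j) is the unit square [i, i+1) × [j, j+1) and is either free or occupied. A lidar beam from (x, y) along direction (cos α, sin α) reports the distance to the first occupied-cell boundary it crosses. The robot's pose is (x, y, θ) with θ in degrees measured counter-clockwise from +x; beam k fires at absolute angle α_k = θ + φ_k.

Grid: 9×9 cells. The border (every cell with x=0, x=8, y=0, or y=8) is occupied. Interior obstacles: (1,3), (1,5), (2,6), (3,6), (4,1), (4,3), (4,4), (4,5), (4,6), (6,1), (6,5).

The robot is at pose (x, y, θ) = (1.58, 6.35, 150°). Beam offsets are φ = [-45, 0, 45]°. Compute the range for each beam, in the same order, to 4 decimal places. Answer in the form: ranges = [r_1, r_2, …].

ranges = [1.7082, 0.6697, 0.6005]

beam 1: φ=-45°, α=105°
  dir = (cos 105°, sin 105°) = (-0.2588, 0.9659); from cell (1,6)
  next x-line at t=2.2409, next y-line at t=0.6729; Δt_x=3.8637, Δt_y=1.0353
    y: enter (1,7) at t=0.6729
    y: enter (1,8) at t=1.7082 ← occupied
  → r_1 = 1.7082
beam 2: φ=0°, α=150°
  dir = (cos 150°, sin 150°) = (-0.8660, 0.5000); from cell (1,6)
  next x-line at t=0.6697, next y-line at t=1.3000; Δt_x=1.1547, Δt_y=2.0000
    x: enter (0,6) at t=0.6697 ← occupied
  → r_2 = 0.6697
beam 3: φ=45°, α=195°
  dir = (cos 195°, sin 195°) = (-0.9659, -0.2588); from cell (1,6)
  next x-line at t=0.6005, next y-line at t=1.3523; Δt_x=1.0353, Δt_y=3.8637
    x: enter (0,6) at t=0.6005 ← occupied
  → r_3 = 0.6005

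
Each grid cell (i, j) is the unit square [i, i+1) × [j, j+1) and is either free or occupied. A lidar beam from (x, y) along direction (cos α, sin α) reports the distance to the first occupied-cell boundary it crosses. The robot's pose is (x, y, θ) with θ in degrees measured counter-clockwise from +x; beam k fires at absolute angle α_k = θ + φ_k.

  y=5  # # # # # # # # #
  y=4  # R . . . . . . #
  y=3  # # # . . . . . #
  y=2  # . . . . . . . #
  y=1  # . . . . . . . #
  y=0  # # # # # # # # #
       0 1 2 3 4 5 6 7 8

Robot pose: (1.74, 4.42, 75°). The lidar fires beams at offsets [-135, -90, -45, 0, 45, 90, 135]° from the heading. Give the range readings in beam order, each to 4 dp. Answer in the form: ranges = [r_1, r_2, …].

ranges = [0.4850, 6.4808, 1.1600, 0.6005, 0.6697, 0.7661, 0.8400]

beam 1: φ=-135°, α=300°
  dir = (cos 300°, sin 300°) = (0.5000, -0.8660); from cell (1,4)
  next x-line at t=0.5200, next y-line at t=0.4850; Δt_x=2.0000, Δt_y=1.1547
    y: enter (1,3) at t=0.4850 ← occupied
  → r_1 = 0.4850
beam 2: φ=-90°, α=345°
  dir = (cos 345°, sin 345°) = (0.9659, -0.2588); from cell (1,4)
  next x-line at t=0.2692, next y-line at t=1.6228; Δt_x=1.0353, Δt_y=3.8637
    x: enter (2,4) at t=0.2692
    x: enter (3,4) at t=1.3044
    y: enter (3,3) at t=1.6228
    x: enter (4,3) at t=2.3397
    x: enter (5,3) at t=3.3750
    x: enter (6,3) at t=4.4103
    x: enter (7,3) at t=5.4456
    y: enter (7,2) at t=5.4865
    x: enter (8,2) at t=6.4808 ← occupied
  → r_2 = 6.4808
beam 3: φ=-45°, α=30°
  dir = (cos 30°, sin 30°) = (0.8660, 0.5000); from cell (1,4)
  next x-line at t=0.3002, next y-line at t=1.1600; Δt_x=1.1547, Δt_y=2.0000
    x: enter (2,4) at t=0.3002
    y: enter (2,5) at t=1.1600 ← occupied
  → r_3 = 1.1600
beam 4: φ=0°, α=75°
  dir = (cos 75°, sin 75°) = (0.2588, 0.9659); from cell (1,4)
  next x-line at t=1.0046, next y-line at t=0.6005; Δt_x=3.8637, Δt_y=1.0353
    y: enter (1,5) at t=0.6005 ← occupied
  → r_4 = 0.6005
beam 5: φ=45°, α=120°
  dir = (cos 120°, sin 120°) = (-0.5000, 0.8660); from cell (1,4)
  next x-line at t=1.4800, next y-line at t=0.6697; Δt_x=2.0000, Δt_y=1.1547
    y: enter (1,5) at t=0.6697 ← occupied
  → r_5 = 0.6697
beam 6: φ=90°, α=165°
  dir = (cos 165°, sin 165°) = (-0.9659, 0.2588); from cell (1,4)
  next x-line at t=0.7661, next y-line at t=2.2409; Δt_x=1.0353, Δt_y=3.8637
    x: enter (0,4) at t=0.7661 ← occupied
  → r_6 = 0.7661
beam 7: φ=135°, α=210°
  dir = (cos 210°, sin 210°) = (-0.8660, -0.5000); from cell (1,4)
  next x-line at t=0.8545, next y-line at t=0.8400; Δt_x=1.1547, Δt_y=2.0000
    y: enter (1,3) at t=0.8400 ← occupied
  → r_7 = 0.8400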